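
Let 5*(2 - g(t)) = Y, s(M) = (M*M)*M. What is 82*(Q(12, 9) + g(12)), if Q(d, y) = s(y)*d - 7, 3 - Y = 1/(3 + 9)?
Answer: 4301269/6 ≈ 7.1688e+5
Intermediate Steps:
s(M) = M**3 (s(M) = M**2*M = M**3)
Y = 35/12 (Y = 3 - 1/(3 + 9) = 3 - 1/12 = 35/12 ≈ 2.9167)
g(t) = 17/12 (g(t) = 2 - 1/5*35/12 = 2 - 7/12 = 17/12)
Q(d, y) = -7 + d*y**3 (Q(d, y) = y**3*d - 7 = d*y**3 - 7 = -7 + d*y**3)
82*(Q(12, 9) + g(12)) = 82*((-7 + 12*9**3) + 17/12) = 82*((-7 + 12*729) + 17/12) = 82*((-7 + 8748) + 17/12) = 82*(8741 + 17/12) = 82*(104909/12) = 4301269/6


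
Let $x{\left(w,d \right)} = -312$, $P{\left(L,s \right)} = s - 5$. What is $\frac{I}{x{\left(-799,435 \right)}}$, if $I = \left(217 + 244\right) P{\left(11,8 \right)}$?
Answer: $- \frac{461}{104} \approx -4.4327$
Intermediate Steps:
$P{\left(L,s \right)} = -5 + s$
$I = 1383$ ($I = \left(217 + 244\right) \left(-5 + 8\right) = 461 \cdot 3 = 1383$)
$\frac{I}{x{\left(-799,435 \right)}} = \frac{1383}{-312} = 1383 \left(- \frac{1}{312}\right) = - \frac{461}{104}$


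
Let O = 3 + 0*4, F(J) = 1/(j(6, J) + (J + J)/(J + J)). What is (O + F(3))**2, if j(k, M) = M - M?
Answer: 16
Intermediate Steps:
j(k, M) = 0
F(J) = 1 (F(J) = 1/(0 + (J + J)/(J + J)) = 1/(0 + (2*J)/((2*J))) = 1/(0 + (2*J)*(1/(2*J))) = 1/(0 + 1) = 1/1 = 1)
O = 3 (O = 3 + 0 = 3)
(O + F(3))**2 = (3 + 1)**2 = 4**2 = 16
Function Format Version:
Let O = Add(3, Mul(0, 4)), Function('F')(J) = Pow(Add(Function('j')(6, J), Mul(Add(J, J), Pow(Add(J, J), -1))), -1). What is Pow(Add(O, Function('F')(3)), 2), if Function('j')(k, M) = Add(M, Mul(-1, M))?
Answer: 16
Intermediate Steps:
Function('j')(k, M) = 0
Function('F')(J) = 1 (Function('F')(J) = Pow(Add(0, Mul(Add(J, J), Pow(Add(J, J), -1))), -1) = Pow(Add(0, Mul(Mul(2, J), Pow(Mul(2, J), -1))), -1) = Pow(Add(0, Mul(Mul(2, J), Mul(Rational(1, 2), Pow(J, -1)))), -1) = Pow(Add(0, 1), -1) = Pow(1, -1) = 1)
O = 3 (O = Add(3, 0) = 3)
Pow(Add(O, Function('F')(3)), 2) = Pow(Add(3, 1), 2) = Pow(4, 2) = 16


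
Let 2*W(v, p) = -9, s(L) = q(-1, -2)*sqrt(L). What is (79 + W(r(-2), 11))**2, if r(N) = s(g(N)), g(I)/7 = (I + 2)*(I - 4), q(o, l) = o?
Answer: 22201/4 ≈ 5550.3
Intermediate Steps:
g(I) = 7*(-4 + I)*(2 + I) (g(I) = 7*((I + 2)*(I - 4)) = 7*((2 + I)*(-4 + I)) = 7*((-4 + I)*(2 + I)) = 7*(-4 + I)*(2 + I))
s(L) = -sqrt(L)
r(N) = -sqrt(-56 - 14*N + 7*N**2)
W(v, p) = -9/2 (W(v, p) = (1/2)*(-9) = -9/2)
(79 + W(r(-2), 11))**2 = (79 - 9/2)**2 = (149/2)**2 = 22201/4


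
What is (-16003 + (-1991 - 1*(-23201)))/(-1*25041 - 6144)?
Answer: -5207/31185 ≈ -0.16697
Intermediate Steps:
(-16003 + (-1991 - 1*(-23201)))/(-1*25041 - 6144) = (-16003 + (-1991 + 23201))/(-25041 - 6144) = (-16003 + 21210)/(-31185) = 5207*(-1/31185) = -5207/31185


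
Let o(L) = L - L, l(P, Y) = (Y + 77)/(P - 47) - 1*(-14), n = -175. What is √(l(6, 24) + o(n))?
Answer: √19393/41 ≈ 3.3966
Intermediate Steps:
l(P, Y) = 14 + (77 + Y)/(-47 + P) (l(P, Y) = (77 + Y)/(-47 + P) + 14 = 14 + (77 + Y)/(-47 + P))
o(L) = 0
√(l(6, 24) + o(n)) = √((-581 + 24 + 14*6)/(-47 + 6) + 0) = √((-581 + 24 + 84)/(-41) + 0) = √(-1/41*(-473) + 0) = √(473/41 + 0) = √(473/41) = √19393/41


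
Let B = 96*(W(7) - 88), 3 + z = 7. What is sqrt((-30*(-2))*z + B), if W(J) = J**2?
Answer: 4*I*sqrt(219) ≈ 59.195*I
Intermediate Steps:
z = 4 (z = -3 + 7 = 4)
B = -3744 (B = 96*(7**2 - 88) = 96*(49 - 88) = 96*(-39) = -3744)
sqrt((-30*(-2))*z + B) = sqrt(-30*(-2)*4 - 3744) = sqrt(60*4 - 3744) = sqrt(240 - 3744) = sqrt(-3504) = 4*I*sqrt(219)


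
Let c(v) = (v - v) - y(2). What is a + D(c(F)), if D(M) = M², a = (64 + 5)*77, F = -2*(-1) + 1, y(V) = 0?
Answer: 5313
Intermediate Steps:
F = 3 (F = 2 + 1 = 3)
a = 5313 (a = 69*77 = 5313)
c(v) = 0 (c(v) = (v - v) - 1*0 = 0 + 0 = 0)
a + D(c(F)) = 5313 + 0² = 5313 + 0 = 5313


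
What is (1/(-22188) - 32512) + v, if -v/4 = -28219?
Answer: 1783116431/22188 ≈ 80364.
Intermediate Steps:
v = 112876 (v = -4*(-28219) = 112876)
(1/(-22188) - 32512) + v = (1/(-22188) - 32512) + 112876 = (-1/22188 - 32512) + 112876 = -721376257/22188 + 112876 = 1783116431/22188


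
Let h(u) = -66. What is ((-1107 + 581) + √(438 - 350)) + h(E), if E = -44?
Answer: -592 + 2*√22 ≈ -582.62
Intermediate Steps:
((-1107 + 581) + √(438 - 350)) + h(E) = ((-1107 + 581) + √(438 - 350)) - 66 = (-526 + √88) - 66 = (-526 + 2*√22) - 66 = -592 + 2*√22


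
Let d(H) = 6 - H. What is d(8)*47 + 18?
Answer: -76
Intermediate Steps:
d(8)*47 + 18 = (6 - 1*8)*47 + 18 = (6 - 8)*47 + 18 = -2*47 + 18 = -94 + 18 = -76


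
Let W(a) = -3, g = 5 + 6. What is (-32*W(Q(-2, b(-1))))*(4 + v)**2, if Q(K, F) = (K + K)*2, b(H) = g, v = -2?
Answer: 384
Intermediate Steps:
g = 11
b(H) = 11
Q(K, F) = 4*K (Q(K, F) = (2*K)*2 = 4*K)
(-32*W(Q(-2, b(-1))))*(4 + v)**2 = (-32*(-3))*(4 - 2)**2 = 96*2**2 = 96*4 = 384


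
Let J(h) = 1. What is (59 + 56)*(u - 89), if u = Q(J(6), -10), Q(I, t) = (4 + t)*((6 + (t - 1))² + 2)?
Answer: -28865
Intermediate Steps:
Q(I, t) = (2 + (5 + t)²)*(4 + t) (Q(I, t) = (4 + t)*((6 + (-1 + t))² + 2) = (4 + t)*((5 + t)² + 2) = (4 + t)*(2 + (5 + t)²) = (2 + (5 + t)²)*(4 + t))
u = -162 (u = 108 + (-10)³ + 14*(-10)² + 67*(-10) = 108 - 1000 + 14*100 - 670 = 108 - 1000 + 1400 - 670 = -162)
(59 + 56)*(u - 89) = (59 + 56)*(-162 - 89) = 115*(-251) = -28865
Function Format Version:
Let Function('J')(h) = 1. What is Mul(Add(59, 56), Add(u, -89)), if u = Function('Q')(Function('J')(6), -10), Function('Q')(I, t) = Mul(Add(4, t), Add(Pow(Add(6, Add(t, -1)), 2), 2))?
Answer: -28865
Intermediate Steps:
Function('Q')(I, t) = Mul(Add(2, Pow(Add(5, t), 2)), Add(4, t)) (Function('Q')(I, t) = Mul(Add(4, t), Add(Pow(Add(6, Add(-1, t)), 2), 2)) = Mul(Add(4, t), Add(Pow(Add(5, t), 2), 2)) = Mul(Add(4, t), Add(2, Pow(Add(5, t), 2))) = Mul(Add(2, Pow(Add(5, t), 2)), Add(4, t)))
u = -162 (u = Add(108, Pow(-10, 3), Mul(14, Pow(-10, 2)), Mul(67, -10)) = Add(108, -1000, Mul(14, 100), -670) = Add(108, -1000, 1400, -670) = -162)
Mul(Add(59, 56), Add(u, -89)) = Mul(Add(59, 56), Add(-162, -89)) = Mul(115, -251) = -28865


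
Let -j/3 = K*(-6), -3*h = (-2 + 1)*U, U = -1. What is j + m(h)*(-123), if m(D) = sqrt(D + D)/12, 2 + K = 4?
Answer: 36 - 41*I*sqrt(6)/12 ≈ 36.0 - 8.3691*I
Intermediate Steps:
K = 2 (K = -2 + 4 = 2)
h = -1/3 (h = -(-2 + 1)*(-1)/3 = -(-1)*(-1)/3 = -1/3*1 = -1/3 ≈ -0.33333)
m(D) = sqrt(2)*sqrt(D)/12 (m(D) = sqrt(2*D)*(1/12) = (sqrt(2)*sqrt(D))*(1/12) = sqrt(2)*sqrt(D)/12)
j = 36 (j = -6*(-6) = -3*(-12) = 36)
j + m(h)*(-123) = 36 + (sqrt(2)*sqrt(-1/3)/12)*(-123) = 36 + (sqrt(2)*(I*sqrt(3)/3)/12)*(-123) = 36 + (I*sqrt(6)/36)*(-123) = 36 - 41*I*sqrt(6)/12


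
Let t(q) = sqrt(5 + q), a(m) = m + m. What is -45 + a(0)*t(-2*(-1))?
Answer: -45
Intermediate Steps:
a(m) = 2*m
-45 + a(0)*t(-2*(-1)) = -45 + (2*0)*sqrt(5 - 2*(-1)) = -45 + 0*sqrt(5 + 2) = -45 + 0*sqrt(7) = -45 + 0 = -45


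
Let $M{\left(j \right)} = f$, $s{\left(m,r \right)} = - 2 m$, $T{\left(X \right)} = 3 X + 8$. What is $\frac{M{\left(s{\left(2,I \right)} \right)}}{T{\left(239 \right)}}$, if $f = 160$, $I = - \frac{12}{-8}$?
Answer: $\frac{32}{145} \approx 0.22069$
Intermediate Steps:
$T{\left(X \right)} = 8 + 3 X$
$I = \frac{3}{2}$ ($I = \left(-12\right) \left(- \frac{1}{8}\right) = \frac{3}{2} \approx 1.5$)
$M{\left(j \right)} = 160$
$\frac{M{\left(s{\left(2,I \right)} \right)}}{T{\left(239 \right)}} = \frac{160}{8 + 3 \cdot 239} = \frac{160}{8 + 717} = \frac{160}{725} = 160 \cdot \frac{1}{725} = \frac{32}{145}$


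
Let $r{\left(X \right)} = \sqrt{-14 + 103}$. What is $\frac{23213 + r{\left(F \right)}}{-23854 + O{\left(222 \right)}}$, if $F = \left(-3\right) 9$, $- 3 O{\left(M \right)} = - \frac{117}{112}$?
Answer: $- \frac{2599856}{2671609} - \frac{112 \sqrt{89}}{2671609} \approx -0.97354$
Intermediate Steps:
$O{\left(M \right)} = \frac{39}{112}$ ($O{\left(M \right)} = - \frac{\left(-117\right) \frac{1}{112}}{3} = \left(- \frac{1}{3}\right) \left(- \frac{117}{112}\right) = \frac{39}{112}$)
$F = -27$
$r{\left(X \right)} = \sqrt{89}$
$\frac{23213 + r{\left(F \right)}}{-23854 + O{\left(222 \right)}} = \frac{23213 + \sqrt{89}}{-23854 + \frac{39}{112}} = \frac{23213 + \sqrt{89}}{- \frac{2671609}{112}} = \left(23213 + \sqrt{89}\right) \left(- \frac{112}{2671609}\right) = - \frac{2599856}{2671609} - \frac{112 \sqrt{89}}{2671609}$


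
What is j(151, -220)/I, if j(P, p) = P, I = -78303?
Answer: -151/78303 ≈ -0.0019284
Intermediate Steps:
j(151, -220)/I = 151/(-78303) = 151*(-1/78303) = -151/78303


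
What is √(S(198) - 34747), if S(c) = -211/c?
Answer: I*√151362574/66 ≈ 186.41*I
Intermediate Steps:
√(S(198) - 34747) = √(-211/198 - 34747) = √(-6880117/198) = I*√151362574/66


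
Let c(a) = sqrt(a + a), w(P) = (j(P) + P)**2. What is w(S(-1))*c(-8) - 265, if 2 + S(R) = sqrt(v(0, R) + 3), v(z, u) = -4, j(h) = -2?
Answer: -233 + 60*I ≈ -233.0 + 60.0*I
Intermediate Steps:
S(R) = -2 + I (S(R) = -2 + sqrt(-4 + 3) = -2 + sqrt(-1) = -2 + I)
w(P) = (-2 + P)**2
c(a) = sqrt(2)*sqrt(a) (c(a) = sqrt(2*a) = sqrt(2)*sqrt(a))
w(S(-1))*c(-8) - 265 = (-2 + (-2 + I))**2*(sqrt(2)*sqrt(-8)) - 265 = (-4 + I)**2*(sqrt(2)*(2*I*sqrt(2))) - 265 = (-4 + I)**2*(4*I) - 265 = 4*I*(-4 + I)**2 - 265 = -265 + 4*I*(-4 + I)**2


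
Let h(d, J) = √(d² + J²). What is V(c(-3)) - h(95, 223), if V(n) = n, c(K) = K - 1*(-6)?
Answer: 3 - √58754 ≈ -239.39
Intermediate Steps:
c(K) = 6 + K (c(K) = K + 6 = 6 + K)
h(d, J) = √(J² + d²)
V(c(-3)) - h(95, 223) = (6 - 3) - √(223² + 95²) = 3 - √(49729 + 9025) = 3 - √58754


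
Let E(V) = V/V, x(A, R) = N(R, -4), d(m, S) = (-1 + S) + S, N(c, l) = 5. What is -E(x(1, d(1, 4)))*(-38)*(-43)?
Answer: -1634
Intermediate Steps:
d(m, S) = -1 + 2*S
x(A, R) = 5
E(V) = 1
-E(x(1, d(1, 4)))*(-38)*(-43) = -1*(-38)*(-43) = -(-38)*(-43) = -1*1634 = -1634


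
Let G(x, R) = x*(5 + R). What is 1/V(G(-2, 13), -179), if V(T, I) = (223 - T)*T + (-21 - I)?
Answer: -1/9166 ≈ -0.00010910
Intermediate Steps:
V(T, I) = -21 - I + T*(223 - T) (V(T, I) = T*(223 - T) + (-21 - I) = -21 - I + T*(223 - T))
1/V(G(-2, 13), -179) = 1/(-21 - 1*(-179) - (-2*(5 + 13))**2 + 223*(-2*(5 + 13))) = 1/(-21 + 179 - (-2*18)**2 + 223*(-2*18)) = 1/(-21 + 179 - 1*(-36)**2 + 223*(-36)) = 1/(-21 + 179 - 1*1296 - 8028) = 1/(-21 + 179 - 1296 - 8028) = 1/(-9166) = -1/9166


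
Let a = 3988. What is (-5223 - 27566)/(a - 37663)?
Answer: 32789/33675 ≈ 0.97369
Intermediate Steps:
(-5223 - 27566)/(a - 37663) = (-5223 - 27566)/(3988 - 37663) = -32789/(-33675) = -32789*(-1/33675) = 32789/33675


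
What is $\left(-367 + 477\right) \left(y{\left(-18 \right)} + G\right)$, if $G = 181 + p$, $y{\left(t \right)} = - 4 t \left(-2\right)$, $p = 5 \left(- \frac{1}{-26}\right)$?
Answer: $\frac{53185}{13} \approx 4091.2$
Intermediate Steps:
$p = \frac{5}{26}$ ($p = 5 \left(\left(-1\right) \left(- \frac{1}{26}\right)\right) = 5 \cdot \frac{1}{26} = \frac{5}{26} \approx 0.19231$)
$y{\left(t \right)} = 8 t$
$G = \frac{4711}{26}$ ($G = 181 + \frac{5}{26} = \frac{4711}{26} \approx 181.19$)
$\left(-367 + 477\right) \left(y{\left(-18 \right)} + G\right) = \left(-367 + 477\right) \left(8 \left(-18\right) + \frac{4711}{26}\right) = 110 \left(-144 + \frac{4711}{26}\right) = 110 \cdot \frac{967}{26} = \frac{53185}{13}$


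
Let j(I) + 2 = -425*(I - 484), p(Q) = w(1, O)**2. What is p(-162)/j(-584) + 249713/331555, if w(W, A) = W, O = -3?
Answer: 113344562829/150492151390 ≈ 0.75316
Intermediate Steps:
p(Q) = 1 (p(Q) = 1**2 = 1)
j(I) = 205698 - 425*I (j(I) = -2 - 425*(I - 484) = -2 - 425*(-484 + I) = -2 + (205700 - 425*I) = 205698 - 425*I)
p(-162)/j(-584) + 249713/331555 = 1/(205698 - 425*(-584)) + 249713/331555 = 1/(205698 + 248200) + 249713*(1/331555) = 1/453898 + 249713/331555 = 113344562829/150492151390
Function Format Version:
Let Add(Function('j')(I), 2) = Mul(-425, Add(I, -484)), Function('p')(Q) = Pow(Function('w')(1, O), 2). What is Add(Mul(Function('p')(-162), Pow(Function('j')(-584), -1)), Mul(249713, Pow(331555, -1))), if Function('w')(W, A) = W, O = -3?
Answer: Rational(113344562829, 150492151390) ≈ 0.75316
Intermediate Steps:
Function('p')(Q) = 1 (Function('p')(Q) = Pow(1, 2) = 1)
Function('j')(I) = Add(205698, Mul(-425, I)) (Function('j')(I) = Add(-2, Mul(-425, Add(I, -484))) = Add(-2, Mul(-425, Add(-484, I))) = Add(-2, Add(205700, Mul(-425, I))) = Add(205698, Mul(-425, I)))
Add(Mul(Function('p')(-162), Pow(Function('j')(-584), -1)), Mul(249713, Pow(331555, -1))) = Add(Mul(1, Pow(Add(205698, Mul(-425, -584)), -1)), Mul(249713, Pow(331555, -1))) = Add(Mul(1, Pow(Add(205698, 248200), -1)), Mul(249713, Rational(1, 331555))) = Add(Mul(1, Pow(453898, -1)), Rational(249713, 331555)) = Add(Mul(1, Rational(1, 453898)), Rational(249713, 331555)) = Add(Rational(1, 453898), Rational(249713, 331555)) = Rational(113344562829, 150492151390)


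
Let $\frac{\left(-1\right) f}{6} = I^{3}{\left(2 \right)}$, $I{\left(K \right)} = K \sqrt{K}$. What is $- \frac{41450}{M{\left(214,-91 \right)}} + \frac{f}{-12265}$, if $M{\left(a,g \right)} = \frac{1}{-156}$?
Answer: $6466200 + \frac{96 \sqrt{2}}{12265} \approx 6.4662 \cdot 10^{6}$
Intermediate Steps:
$I{\left(K \right)} = K^{\frac{3}{2}}$
$M{\left(a,g \right)} = - \frac{1}{156}$
$f = - 96 \sqrt{2}$ ($f = - 6 \left(2^{\frac{3}{2}}\right)^{3} = - 6 \left(2 \sqrt{2}\right)^{3} = - 6 \cdot 16 \sqrt{2} = - 96 \sqrt{2} \approx -135.76$)
$- \frac{41450}{M{\left(214,-91 \right)}} + \frac{f}{-12265} = - \frac{41450}{- \frac{1}{156}} + \frac{\left(-96\right) \sqrt{2}}{-12265} = \left(-41450\right) \left(-156\right) + - 96 \sqrt{2} \left(- \frac{1}{12265}\right) = 6466200 + \frac{96 \sqrt{2}}{12265}$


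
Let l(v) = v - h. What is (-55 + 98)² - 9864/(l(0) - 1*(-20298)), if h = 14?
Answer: 9373813/5071 ≈ 1848.5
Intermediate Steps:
l(v) = -14 + v (l(v) = v - 1*14 = v - 14 = -14 + v)
(-55 + 98)² - 9864/(l(0) - 1*(-20298)) = (-55 + 98)² - 9864/((-14 + 0) - 1*(-20298)) = 43² - 9864/(-14 + 20298) = 1849 - 9864/20284 = 1849 - 1*2466/5071 = 1849 - 2466/5071 = 9373813/5071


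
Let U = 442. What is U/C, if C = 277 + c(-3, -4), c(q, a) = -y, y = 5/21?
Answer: 4641/2906 ≈ 1.5970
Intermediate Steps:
y = 5/21 (y = 5*(1/21) = 5/21 ≈ 0.23810)
c(q, a) = -5/21 (c(q, a) = -1*5/21 = -5/21)
C = 5812/21 (C = 277 - 5/21 = 5812/21 ≈ 276.76)
U/C = 442/(5812/21) = 442*(21/5812) = 4641/2906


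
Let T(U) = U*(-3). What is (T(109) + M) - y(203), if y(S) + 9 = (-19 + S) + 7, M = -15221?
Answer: -15730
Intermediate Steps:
T(U) = -3*U
y(S) = -21 + S (y(S) = -9 + ((-19 + S) + 7) = -9 + (-12 + S) = -21 + S)
(T(109) + M) - y(203) = (-3*109 - 15221) - (-21 + 203) = (-327 - 15221) - 1*182 = -15548 - 182 = -15730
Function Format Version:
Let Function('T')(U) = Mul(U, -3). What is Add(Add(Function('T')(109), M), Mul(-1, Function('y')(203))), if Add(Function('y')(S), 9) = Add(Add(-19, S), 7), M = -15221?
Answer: -15730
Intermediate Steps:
Function('T')(U) = Mul(-3, U)
Function('y')(S) = Add(-21, S) (Function('y')(S) = Add(-9, Add(Add(-19, S), 7)) = Add(-9, Add(-12, S)) = Add(-21, S))
Add(Add(Function('T')(109), M), Mul(-1, Function('y')(203))) = Add(Add(Mul(-3, 109), -15221), Mul(-1, Add(-21, 203))) = Add(Add(-327, -15221), Mul(-1, 182)) = Add(-15548, -182) = -15730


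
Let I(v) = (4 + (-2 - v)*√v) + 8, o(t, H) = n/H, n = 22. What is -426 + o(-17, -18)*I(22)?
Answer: -1322/3 + 88*√22/3 ≈ -303.08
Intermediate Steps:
o(t, H) = 22/H
I(v) = 12 + √v*(-2 - v) (I(v) = (4 + √v*(-2 - v)) + 8 = 12 + √v*(-2 - v))
-426 + o(-17, -18)*I(22) = -426 + (22/(-18))*(12 - 22^(3/2) - 2*√22) = -426 + (22*(-1/18))*(12 - 22*√22 - 2*√22) = -426 - 11*(12 - 22*√22 - 2*√22)/9 = -426 - 11*(12 - 24*√22)/9 = -426 + (-44/3 + 88*√22/3) = -1322/3 + 88*√22/3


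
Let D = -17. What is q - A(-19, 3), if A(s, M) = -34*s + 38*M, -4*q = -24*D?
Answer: -862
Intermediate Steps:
q = -102 (q = -(-6)*(-17) = -¼*408 = -102)
q - A(-19, 3) = -102 - (-34*(-19) + 38*3) = -102 - (646 + 114) = -102 - 1*760 = -102 - 760 = -862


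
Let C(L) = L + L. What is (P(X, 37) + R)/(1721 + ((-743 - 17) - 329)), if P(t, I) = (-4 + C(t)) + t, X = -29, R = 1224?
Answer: 1133/632 ≈ 1.7927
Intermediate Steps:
C(L) = 2*L
P(t, I) = -4 + 3*t (P(t, I) = (-4 + 2*t) + t = -4 + 3*t)
(P(X, 37) + R)/(1721 + ((-743 - 17) - 329)) = ((-4 + 3*(-29)) + 1224)/(1721 + ((-743 - 17) - 329)) = ((-4 - 87) + 1224)/(1721 + (-760 - 329)) = (-91 + 1224)/(1721 - 1089) = 1133/632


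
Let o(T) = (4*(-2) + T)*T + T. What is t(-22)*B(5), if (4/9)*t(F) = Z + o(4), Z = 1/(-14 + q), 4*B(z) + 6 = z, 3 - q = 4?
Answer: 543/80 ≈ 6.7875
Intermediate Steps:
q = -1 (q = 3 - 1*4 = 3 - 4 = -1)
o(T) = T + T*(-8 + T) (o(T) = (-8 + T)*T + T = T*(-8 + T) + T = T + T*(-8 + T))
B(z) = -3/2 + z/4
Z = -1/15 (Z = 1/(-14 - 1) = 1/(-15) = -1/15 ≈ -0.066667)
t(F) = -543/20 (t(F) = 9*(-1/15 + 4*(-7 + 4))/4 = 9*(-1/15 + 4*(-3))/4 = 9*(-1/15 - 12)/4 = (9/4)*(-181/15) = -543/20)
t(-22)*B(5) = -543*(-3/2 + (1/4)*5)/20 = -543*(-3/2 + 5/4)/20 = -543/20*(-1/4) = 543/80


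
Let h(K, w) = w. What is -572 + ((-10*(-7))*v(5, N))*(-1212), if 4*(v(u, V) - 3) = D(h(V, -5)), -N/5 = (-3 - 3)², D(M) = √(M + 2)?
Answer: -255092 - 21210*I*√3 ≈ -2.5509e+5 - 36737.0*I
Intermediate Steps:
D(M) = √(2 + M)
N = -180 (N = -5*(-3 - 3)² = -5*(-6)² = -5*36 = -180)
v(u, V) = 3 + I*√3/4 (v(u, V) = 3 + √(2 - 5)/4 = 3 + √(-3)/4 = 3 + (I*√3)/4 = 3 + I*√3/4)
-572 + ((-10*(-7))*v(5, N))*(-1212) = -572 + ((-10*(-7))*(3 + I*√3/4))*(-1212) = -572 + (70*(3 + I*√3/4))*(-1212) = -572 + (210 + 35*I*√3/2)*(-1212) = -572 + (-254520 - 21210*I*√3) = -255092 - 21210*I*√3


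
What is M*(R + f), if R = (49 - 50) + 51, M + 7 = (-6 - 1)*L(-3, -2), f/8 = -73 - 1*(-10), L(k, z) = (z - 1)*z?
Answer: 22246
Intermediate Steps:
L(k, z) = z*(-1 + z) (L(k, z) = (-1 + z)*z = z*(-1 + z))
f = -504 (f = 8*(-73 - 1*(-10)) = 8*(-73 + 10) = 8*(-63) = -504)
M = -49 (M = -7 + (-6 - 1)*(-2*(-1 - 2)) = -7 - (-14)*(-3) = -7 - 7*6 = -7 - 42 = -49)
R = 50 (R = -1 + 51 = 50)
M*(R + f) = -49*(50 - 504) = -49*(-454) = 22246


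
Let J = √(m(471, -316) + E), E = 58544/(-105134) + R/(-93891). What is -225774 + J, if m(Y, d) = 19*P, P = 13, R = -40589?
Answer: -225774 + √6013844788092225386190/4935568197 ≈ -2.2576e+5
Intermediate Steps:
E = -614735389/4935568197 (E = 58544/(-105134) - 40589/(-93891) = 58544*(-1/105134) - 40589*(-1/93891) = -29272/52567 + 40589/93891 = -614735389/4935568197 ≈ -0.12455)
m(Y, d) = 247 (m(Y, d) = 19*13 = 247)
J = √6013844788092225386190/4935568197 (J = √(247 - 614735389/4935568197) = √(1218470609270/4935568197) = √6013844788092225386190/4935568197 ≈ 15.712)
-225774 + J = -225774 + √6013844788092225386190/4935568197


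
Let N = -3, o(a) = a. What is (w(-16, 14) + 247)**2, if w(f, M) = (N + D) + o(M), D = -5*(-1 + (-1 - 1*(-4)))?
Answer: 61504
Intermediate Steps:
D = -10 (D = -5*(-1 + (-1 + 4)) = -5*(-1 + 3) = -5*2 = -10)
w(f, M) = -13 + M (w(f, M) = (-3 - 10) + M = -13 + M)
(w(-16, 14) + 247)**2 = ((-13 + 14) + 247)**2 = (1 + 247)**2 = 248**2 = 61504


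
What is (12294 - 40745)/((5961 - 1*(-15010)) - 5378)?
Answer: -28451/15593 ≈ -1.8246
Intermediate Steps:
(12294 - 40745)/((5961 - 1*(-15010)) - 5378) = -28451/((5961 + 15010) - 5378) = -28451/(20971 - 5378) = -28451/15593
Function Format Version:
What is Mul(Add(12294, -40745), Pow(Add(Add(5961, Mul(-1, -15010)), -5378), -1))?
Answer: Rational(-28451, 15593) ≈ -1.8246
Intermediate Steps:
Mul(Add(12294, -40745), Pow(Add(Add(5961, Mul(-1, -15010)), -5378), -1)) = Mul(-28451, Pow(Add(Add(5961, 15010), -5378), -1)) = Mul(-28451, Pow(Add(20971, -5378), -1)) = Mul(-28451, Pow(15593, -1)) = Mul(-28451, Rational(1, 15593)) = Rational(-28451, 15593)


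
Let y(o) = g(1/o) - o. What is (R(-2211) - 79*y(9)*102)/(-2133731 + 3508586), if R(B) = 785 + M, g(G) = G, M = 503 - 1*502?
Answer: 217238/4124565 ≈ 0.052669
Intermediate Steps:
M = 1 (M = 503 - 502 = 1)
R(B) = 786 (R(B) = 785 + 1 = 786)
y(o) = 1/o - o
(R(-2211) - 79*y(9)*102)/(-2133731 + 3508586) = (786 - 79*(1/9 - 1*9)*102)/(-2133731 + 3508586) = (786 - 79*(⅑ - 9)*102)/1374855 = (786 - 79*(-80/9)*102)*(1/1374855) = (786 + (6320/9)*102)*(1/1374855) = (786 + 214880/3)*(1/1374855) = (217238/3)*(1/1374855) = 217238/4124565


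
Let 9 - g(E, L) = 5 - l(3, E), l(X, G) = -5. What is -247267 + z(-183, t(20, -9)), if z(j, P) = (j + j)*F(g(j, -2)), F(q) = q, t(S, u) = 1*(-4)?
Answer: -246901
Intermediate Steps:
t(S, u) = -4
g(E, L) = -1 (g(E, L) = 9 - (5 - 1*(-5)) = 9 - (5 + 5) = 9 - 1*10 = 9 - 10 = -1)
z(j, P) = -2*j (z(j, P) = (j + j)*(-1) = (2*j)*(-1) = -2*j)
-247267 + z(-183, t(20, -9)) = -247267 - 2*(-183) = -247267 + 366 = -246901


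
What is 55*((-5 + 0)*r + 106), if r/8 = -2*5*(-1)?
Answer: -16170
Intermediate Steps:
r = 80 (r = 8*(-2*5*(-1)) = 8*(-10*(-1)) = 8*10 = 80)
55*((-5 + 0)*r + 106) = 55*((-5 + 0)*80 + 106) = 55*(-5*80 + 106) = 55*(-400 + 106) = 55*(-294) = -16170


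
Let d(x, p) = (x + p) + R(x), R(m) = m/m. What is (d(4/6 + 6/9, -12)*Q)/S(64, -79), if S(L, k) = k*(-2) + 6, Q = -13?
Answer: 377/492 ≈ 0.76626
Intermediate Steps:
R(m) = 1
d(x, p) = 1 + p + x (d(x, p) = (x + p) + 1 = (p + x) + 1 = 1 + p + x)
S(L, k) = 6 - 2*k (S(L, k) = -2*k + 6 = 6 - 2*k)
(d(4/6 + 6/9, -12)*Q)/S(64, -79) = ((1 - 12 + (4/6 + 6/9))*(-13))/(6 - 2*(-79)) = ((1 - 12 + (4*(⅙) + 6*(⅑)))*(-13))/(6 + 158) = ((1 - 12 + (⅔ + ⅔))*(-13))/164 = ((1 - 12 + 4/3)*(-13))*(1/164) = -29/3*(-13)*(1/164) = (377/3)*(1/164) = 377/492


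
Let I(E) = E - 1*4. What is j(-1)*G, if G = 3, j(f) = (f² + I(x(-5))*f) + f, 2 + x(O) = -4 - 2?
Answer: 36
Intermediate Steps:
x(O) = -8 (x(O) = -2 + (-4 - 2) = -2 - 6 = -8)
I(E) = -4 + E (I(E) = E - 4 = -4 + E)
j(f) = f² - 11*f (j(f) = (f² + (-4 - 8)*f) + f = (f² - 12*f) + f = f² - 11*f)
j(-1)*G = -(-11 - 1)*3 = -1*(-12)*3 = 12*3 = 36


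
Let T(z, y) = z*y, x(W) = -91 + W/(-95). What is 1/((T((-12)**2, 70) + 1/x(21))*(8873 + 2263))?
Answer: 4333/486382534080 ≈ 8.9086e-9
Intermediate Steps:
x(W) = -91 - W/95 (x(W) = -91 + W*(-1/95) = -91 - W/95)
T(z, y) = y*z
1/((T((-12)**2, 70) + 1/x(21))*(8873 + 2263)) = 1/((70*(-12)**2 + 1/(-91 - 1/95*21))*(8873 + 2263)) = 1/((70*144 + 1/(-91 - 21/95))*11136) = 1/((10080 + 1/(-8666/95))*11136) = 1/((10080 - 95/8666)*11136) = 1/((87353185/8666)*11136) = 1/(486382534080/4333) = 4333/486382534080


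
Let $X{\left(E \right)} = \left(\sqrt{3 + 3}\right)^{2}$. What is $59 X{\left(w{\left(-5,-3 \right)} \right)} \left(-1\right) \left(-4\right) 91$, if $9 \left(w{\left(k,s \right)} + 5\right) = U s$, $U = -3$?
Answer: $128856$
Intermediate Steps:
$w{\left(k,s \right)} = -5 - \frac{s}{3}$ ($w{\left(k,s \right)} = -5 + \frac{\left(-3\right) s}{9} = -5 - \frac{s}{3}$)
$X{\left(E \right)} = 6$ ($X{\left(E \right)} = \left(\sqrt{6}\right)^{2} = 6$)
$59 X{\left(w{\left(-5,-3 \right)} \right)} \left(-1\right) \left(-4\right) 91 = 59 \cdot 6 \left(-1\right) \left(-4\right) 91 = 59 \left(\left(-6\right) \left(-4\right)\right) 91 = 59 \cdot 24 \cdot 91 = 1416 \cdot 91 = 128856$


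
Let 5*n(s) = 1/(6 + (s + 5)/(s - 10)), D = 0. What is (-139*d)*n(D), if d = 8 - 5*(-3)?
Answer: -6394/55 ≈ -116.25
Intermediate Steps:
n(s) = 1/(5*(6 + (5 + s)/(-10 + s))) (n(s) = 1/(5*(6 + (s + 5)/(s - 10))) = 1/(5*(6 + (5 + s)/(-10 + s))))
d = 23 (d = 8 + 15 = 23)
(-139*d)*n(D) = (-139*23)*((-10 + 0)/(5*(-55 + 7*0))) = -3197*(-10)/(5*(-55 + 0)) = -3197*(-10)/(5*(-55)) = -3197*(-1)*(-10)/(5*55) = -3197*2/55 = -6394/55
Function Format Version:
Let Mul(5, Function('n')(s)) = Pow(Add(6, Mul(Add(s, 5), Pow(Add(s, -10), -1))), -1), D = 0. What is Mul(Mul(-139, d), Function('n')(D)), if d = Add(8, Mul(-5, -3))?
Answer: Rational(-6394, 55) ≈ -116.25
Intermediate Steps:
Function('n')(s) = Mul(Rational(1, 5), Pow(Add(6, Mul(Pow(Add(-10, s), -1), Add(5, s))), -1)) (Function('n')(s) = Mul(Rational(1, 5), Pow(Add(6, Mul(Add(s, 5), Pow(Add(s, -10), -1))), -1)) = Mul(Rational(1, 5), Pow(Add(6, Mul(Add(5, s), Pow(Add(-10, s), -1))), -1)) = Mul(Rational(1, 5), Pow(Add(6, Mul(Pow(Add(-10, s), -1), Add(5, s))), -1)))
d = 23 (d = Add(8, 15) = 23)
Mul(Mul(-139, d), Function('n')(D)) = Mul(Mul(-139, 23), Mul(Rational(1, 5), Pow(Add(-55, Mul(7, 0)), -1), Add(-10, 0))) = Mul(-3197, Mul(Rational(1, 5), Pow(Add(-55, 0), -1), -10)) = Mul(-3197, Mul(Rational(1, 5), Pow(-55, -1), -10)) = Mul(-3197, Mul(Rational(1, 5), Rational(-1, 55), -10)) = Mul(-3197, Rational(2, 55)) = Rational(-6394, 55)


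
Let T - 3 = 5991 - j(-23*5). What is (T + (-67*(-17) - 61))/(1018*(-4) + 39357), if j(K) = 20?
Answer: 7052/35285 ≈ 0.19986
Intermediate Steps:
T = 5974 (T = 3 + (5991 - 1*20) = 3 + (5991 - 20) = 3 + 5971 = 5974)
(T + (-67*(-17) - 61))/(1018*(-4) + 39357) = (5974 + (-67*(-17) - 61))/(1018*(-4) + 39357) = (5974 + (1139 - 61))/(-4072 + 39357) = (5974 + 1078)/35285 = 7052*(1/35285) = 7052/35285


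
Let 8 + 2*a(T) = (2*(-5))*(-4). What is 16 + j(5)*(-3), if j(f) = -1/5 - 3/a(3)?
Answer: 1373/80 ≈ 17.163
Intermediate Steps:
a(T) = 16 (a(T) = -4 + ((2*(-5))*(-4))/2 = -4 + (-10*(-4))/2 = -4 + (1/2)*40 = -4 + 20 = 16)
j(f) = -31/80 (j(f) = -1/5 - 3/16 = -31/80)
16 + j(5)*(-3) = 16 - 31/80*(-3) = 16 + 93/80 = 1373/80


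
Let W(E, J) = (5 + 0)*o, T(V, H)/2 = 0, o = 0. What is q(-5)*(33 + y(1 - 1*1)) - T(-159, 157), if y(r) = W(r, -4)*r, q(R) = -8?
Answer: -264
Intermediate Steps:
T(V, H) = 0 (T(V, H) = 2*0 = 0)
W(E, J) = 0 (W(E, J) = (5 + 0)*0 = 5*0 = 0)
y(r) = 0 (y(r) = 0*r = 0)
q(-5)*(33 + y(1 - 1*1)) - T(-159, 157) = -8*(33 + 0) - 1*0 = -8*33 + 0 = -264 + 0 = -264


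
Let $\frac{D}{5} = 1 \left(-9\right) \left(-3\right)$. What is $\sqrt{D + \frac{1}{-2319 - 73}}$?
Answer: $\frac{\sqrt{193105562}}{1196} \approx 11.619$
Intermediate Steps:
$D = 135$ ($D = 5 \cdot 1 \left(-9\right) \left(-3\right) = 5 \left(\left(-9\right) \left(-3\right)\right) = 5 \cdot 27 = 135$)
$\sqrt{D + \frac{1}{-2319 - 73}} = \sqrt{135 + \frac{1}{-2319 - 73}} = \sqrt{135 + \frac{1}{-2392}} = \sqrt{135 - \frac{1}{2392}} = \sqrt{\frac{322919}{2392}} = \frac{\sqrt{193105562}}{1196}$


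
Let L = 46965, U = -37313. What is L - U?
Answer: 84278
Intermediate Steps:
L - U = 46965 - 1*(-37313) = 46965 + 37313 = 84278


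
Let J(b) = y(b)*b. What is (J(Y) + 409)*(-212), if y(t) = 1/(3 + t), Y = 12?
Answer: -434388/5 ≈ -86878.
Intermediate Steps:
J(b) = b/(3 + b)
(J(Y) + 409)*(-212) = (12/(3 + 12) + 409)*(-212) = (12/15 + 409)*(-212) = (12*(1/15) + 409)*(-212) = (⅘ + 409)*(-212) = (2049/5)*(-212) = -434388/5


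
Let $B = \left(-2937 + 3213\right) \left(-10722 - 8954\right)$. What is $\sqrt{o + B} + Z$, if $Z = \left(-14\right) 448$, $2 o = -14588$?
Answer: $-6272 + i \sqrt{5437870} \approx -6272.0 + 2331.9 i$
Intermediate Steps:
$o = -7294$ ($o = \frac{1}{2} \left(-14588\right) = -7294$)
$B = -5430576$ ($B = 276 \left(-19676\right) = -5430576$)
$Z = -6272$
$\sqrt{o + B} + Z = \sqrt{-7294 - 5430576} - 6272 = \sqrt{-5437870} - 6272 = i \sqrt{5437870} - 6272 = -6272 + i \sqrt{5437870}$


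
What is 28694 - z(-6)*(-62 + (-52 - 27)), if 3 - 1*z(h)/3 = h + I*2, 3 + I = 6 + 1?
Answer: 29117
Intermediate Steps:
I = 4 (I = -3 + (6 + 1) = -3 + 7 = 4)
z(h) = -15 - 3*h (z(h) = 9 - 3*(h + 4*2) = 9 - 3*(h + 8) = 9 - 3*(8 + h) = 9 + (-24 - 3*h) = -15 - 3*h)
28694 - z(-6)*(-62 + (-52 - 27)) = 28694 - (-15 - 3*(-6))*(-62 + (-52 - 27)) = 28694 - (-15 + 18)*(-62 - 79) = 28694 - 3*(-141) = 28694 - 1*(-423) = 28694 + 423 = 29117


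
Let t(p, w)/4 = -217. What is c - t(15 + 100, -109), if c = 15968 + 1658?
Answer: 18494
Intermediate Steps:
t(p, w) = -868 (t(p, w) = 4*(-217) = -868)
c = 17626
c - t(15 + 100, -109) = 17626 - 1*(-868) = 17626 + 868 = 18494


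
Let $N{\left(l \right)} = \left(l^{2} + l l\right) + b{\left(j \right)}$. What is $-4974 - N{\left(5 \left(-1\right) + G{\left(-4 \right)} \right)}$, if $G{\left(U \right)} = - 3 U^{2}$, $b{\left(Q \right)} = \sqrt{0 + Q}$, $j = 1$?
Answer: $-10593$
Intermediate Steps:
$b{\left(Q \right)} = \sqrt{Q}$
$N{\left(l \right)} = 1 + 2 l^{2}$ ($N{\left(l \right)} = \left(l^{2} + l l\right) + \sqrt{1} = \left(l^{2} + l^{2}\right) + 1 = 2 l^{2} + 1 = 1 + 2 l^{2}$)
$-4974 - N{\left(5 \left(-1\right) + G{\left(-4 \right)} \right)} = -4974 - \left(1 + 2 \left(5 \left(-1\right) - 3 \left(-4\right)^{2}\right)^{2}\right) = -4974 - \left(1 + 2 \left(-5 - 48\right)^{2}\right) = -4974 - \left(1 + 2 \left(-53\right)^{2}\right) = -4974 - \left(1 + 2 \cdot 2809\right) = -4974 - \left(1 + 5618\right) = -4974 - 5619 = -10593$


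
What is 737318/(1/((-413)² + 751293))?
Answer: 679705446116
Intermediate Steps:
737318/(1/((-413)² + 751293)) = 737318/(1/(170569 + 751293)) = 737318/(1/921862) = 737318*921862 = 679705446116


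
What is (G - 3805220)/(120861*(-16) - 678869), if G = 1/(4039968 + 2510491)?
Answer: 3560848227997/2444860564865 ≈ 1.4565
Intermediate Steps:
G = 1/6550459 ≈ 1.5266e-7
(G - 3805220)/(120861*(-16) - 678869) = (1/6550459 - 3805220)/(120861*(-16) - 678869) = -24925937595979/(6550459*(-1933776 - 678869)) = -24925937595979/6550459/(-2612645) = -24925937595979/6550459*(-1/2612645) = 3560848227997/2444860564865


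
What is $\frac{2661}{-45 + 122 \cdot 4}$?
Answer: $\frac{2661}{443} \approx 6.0068$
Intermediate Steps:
$\frac{2661}{-45 + 122 \cdot 4} = \frac{2661}{-45 + 488} = \frac{2661}{443}$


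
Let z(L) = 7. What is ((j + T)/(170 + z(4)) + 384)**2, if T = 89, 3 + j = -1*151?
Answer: 4610817409/31329 ≈ 1.4717e+5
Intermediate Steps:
j = -154 (j = -3 - 1*151 = -3 - 151 = -154)
((j + T)/(170 + z(4)) + 384)**2 = ((-154 + 89)/(170 + 7) + 384)**2 = (-65/177 + 384)**2 = (67903/177)**2 = 4610817409/31329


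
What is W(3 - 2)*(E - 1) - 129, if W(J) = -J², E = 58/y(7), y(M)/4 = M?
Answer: -1821/14 ≈ -130.07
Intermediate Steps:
y(M) = 4*M
E = 29/14 (E = 58/((4*7)) = 58/28 = 58*(1/28) = 29/14 ≈ 2.0714)
W(3 - 2)*(E - 1) - 129 = (-(3 - 2)²)*(29/14 - 1) - 129 = -1*1²*(15/14) - 129 = -1*1*(15/14) - 129 = -1*15/14 - 129 = -15/14 - 129 = -1821/14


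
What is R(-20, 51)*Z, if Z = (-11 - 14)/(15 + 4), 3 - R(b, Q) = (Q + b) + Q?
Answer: 1975/19 ≈ 103.95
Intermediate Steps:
R(b, Q) = 3 - b - 2*Q (R(b, Q) = 3 - ((Q + b) + Q) = 3 - (b + 2*Q) = 3 + (-b - 2*Q) = 3 - b - 2*Q)
Z = -25/19 ≈ -1.3158
R(-20, 51)*Z = (3 - 1*(-20) - 2*51)*(-25/19) = (3 + 20 - 102)*(-25/19) = -79*(-25/19) = 1975/19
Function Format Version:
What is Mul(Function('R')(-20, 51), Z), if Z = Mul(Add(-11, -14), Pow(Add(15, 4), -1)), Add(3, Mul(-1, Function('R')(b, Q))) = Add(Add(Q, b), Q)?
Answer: Rational(1975, 19) ≈ 103.95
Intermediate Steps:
Function('R')(b, Q) = Add(3, Mul(-1, b), Mul(-2, Q)) (Function('R')(b, Q) = Add(3, Mul(-1, Add(Add(Q, b), Q))) = Add(3, Mul(-1, Add(b, Mul(2, Q)))) = Add(3, Add(Mul(-1, b), Mul(-2, Q))) = Add(3, Mul(-1, b), Mul(-2, Q)))
Z = Rational(-25, 19) (Z = Mul(-25, Pow(19, -1)) = Mul(-25, Rational(1, 19)) = Rational(-25, 19) ≈ -1.3158)
Mul(Function('R')(-20, 51), Z) = Mul(Add(3, Mul(-1, -20), Mul(-2, 51)), Rational(-25, 19)) = Mul(Add(3, 20, -102), Rational(-25, 19)) = Mul(-79, Rational(-25, 19)) = Rational(1975, 19)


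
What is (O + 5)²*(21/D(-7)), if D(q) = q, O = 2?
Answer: -147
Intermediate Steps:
(O + 5)²*(21/D(-7)) = (2 + 5)²*(21/(-7)) = 7²*(21*(-⅐)) = 49*(-3) = -147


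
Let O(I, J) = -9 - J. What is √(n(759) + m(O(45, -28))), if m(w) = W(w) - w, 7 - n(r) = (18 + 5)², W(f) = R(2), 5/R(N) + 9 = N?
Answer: 4*I*√1659/7 ≈ 23.275*I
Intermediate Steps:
R(N) = 5/(-9 + N)
W(f) = -5/7 (W(f) = 5/(-9 + 2) = 5/(-7) = 5*(-⅐) = -5/7)
n(r) = -522 (n(r) = 7 - (18 + 5)² = 7 - 1*23² = 7 - 1*529 = 7 - 529 = -522)
m(w) = -5/7 - w
√(n(759) + m(O(45, -28))) = √(-522 + (-5/7 - (-9 - 1*(-28)))) = √(-522 + (-5/7 - (-9 + 28))) = √(-522 + (-5/7 - 1*19)) = √(-522 + (-5/7 - 19)) = √(-522 - 138/7) = √(-3792/7) = 4*I*√1659/7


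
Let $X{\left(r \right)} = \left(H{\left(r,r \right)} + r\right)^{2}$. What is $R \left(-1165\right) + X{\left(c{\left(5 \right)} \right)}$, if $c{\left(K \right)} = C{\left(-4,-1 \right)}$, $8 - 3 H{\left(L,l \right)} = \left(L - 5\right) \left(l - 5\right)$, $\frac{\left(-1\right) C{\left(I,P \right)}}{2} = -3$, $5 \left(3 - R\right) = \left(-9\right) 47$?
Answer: $- \frac{917861}{9} \approx -1.0198 \cdot 10^{5}$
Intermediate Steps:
$R = \frac{438}{5}$ ($R = 3 - \frac{\left(-9\right) 47}{5} = 3 - - \frac{423}{5} = 3 + \frac{423}{5} = \frac{438}{5} \approx 87.6$)
$C{\left(I,P \right)} = 6$ ($C{\left(I,P \right)} = \left(-2\right) \left(-3\right) = 6$)
$H{\left(L,l \right)} = \frac{8}{3} - \frac{\left(-5 + L\right) \left(-5 + l\right)}{3}$ ($H{\left(L,l \right)} = \frac{8}{3} - \frac{\left(L - 5\right) \left(l - 5\right)}{3} = \frac{8}{3} - \frac{\left(-5 + L\right) \left(-5 + l\right)}{3}$)
$c{\left(K \right)} = 6$
$X{\left(r \right)} = \left(- \frac{17}{3} - \frac{r^{2}}{3} + \frac{13 r}{3}\right)^{2}$ ($X{\left(r \right)} = \left(\left(- \frac{17}{3} + \frac{5 r}{3} + \frac{5 r}{3} - \frac{r r}{3}\right) + r\right)^{2} = \left(\left(- \frac{17}{3} + \frac{5 r}{3} + \frac{5 r}{3} - \frac{r^{2}}{3}\right) + r\right)^{2} = \left(\left(- \frac{17}{3} - \frac{r^{2}}{3} + \frac{10 r}{3}\right) + r\right)^{2} = \left(- \frac{17}{3} - \frac{r^{2}}{3} + \frac{13 r}{3}\right)^{2}$)
$R \left(-1165\right) + X{\left(c{\left(5 \right)} \right)} = \frac{438}{5} \left(-1165\right) + \frac{\left(-17 - 6^{2} + 13 \cdot 6\right)^{2}}{9} = -102054 + \frac{\left(-17 - 36 + 78\right)^{2}}{9} = -102054 + \frac{25^{2}}{9} = -102054 + \frac{1}{9} \cdot 625 = -102054 + \frac{625}{9} = - \frac{917861}{9}$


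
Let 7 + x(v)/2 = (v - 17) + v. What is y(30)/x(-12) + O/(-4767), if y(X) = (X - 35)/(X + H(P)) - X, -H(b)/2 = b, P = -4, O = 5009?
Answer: -4271539/5796672 ≈ -0.73689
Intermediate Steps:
x(v) = -48 + 4*v (x(v) = -14 + 2*((v - 17) + v) = -14 + 2*((-17 + v) + v) = -14 + 2*(-17 + 2*v) = -14 + (-34 + 4*v) = -48 + 4*v)
H(b) = -2*b
y(X) = -X + (-35 + X)/(8 + X) (y(X) = (X - 35)/(X - 2*(-4)) - X = (-35 + X)/(X + 8) - X = (-35 + X)/(8 + X) - X = -X + (-35 + X)/(8 + X))
y(30)/x(-12) + O/(-4767) = ((-35 - 1*30² - 7*30)/(8 + 30))/(-48 + 4*(-12)) + 5009/(-4767) = ((-35 - 1*900 - 210)/38)/(-48 - 48) + 5009*(-1/4767) = ((-35 - 900 - 210)/38)/(-96) - 5009/4767 = ((1/38)*(-1145))*(-1/96) - 5009/4767 = -1145/38*(-1/96) - 5009/4767 = 1145/3648 - 5009/4767 = -4271539/5796672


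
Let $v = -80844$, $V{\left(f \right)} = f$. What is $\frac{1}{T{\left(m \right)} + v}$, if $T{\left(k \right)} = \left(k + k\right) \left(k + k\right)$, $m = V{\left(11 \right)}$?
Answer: $- \frac{1}{80360} \approx -1.2444 \cdot 10^{-5}$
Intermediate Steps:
$m = 11$
$T{\left(k \right)} = 4 k^{2}$ ($T{\left(k \right)} = 2 k 2 k = 4 k^{2}$)
$\frac{1}{T{\left(m \right)} + v} = \frac{1}{4 \cdot 11^{2} - 80844} = \frac{1}{4 \cdot 121 - 80844} = \frac{1}{484 - 80844} = \frac{1}{-80360} = - \frac{1}{80360}$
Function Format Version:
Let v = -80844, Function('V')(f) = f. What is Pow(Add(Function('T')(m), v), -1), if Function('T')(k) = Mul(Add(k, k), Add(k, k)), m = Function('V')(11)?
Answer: Rational(-1, 80360) ≈ -1.2444e-5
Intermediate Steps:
m = 11
Function('T')(k) = Mul(4, Pow(k, 2)) (Function('T')(k) = Mul(Mul(2, k), Mul(2, k)) = Mul(4, Pow(k, 2)))
Pow(Add(Function('T')(m), v), -1) = Pow(Add(Mul(4, Pow(11, 2)), -80844), -1) = Pow(Add(Mul(4, 121), -80844), -1) = Pow(Add(484, -80844), -1) = Pow(-80360, -1) = Rational(-1, 80360)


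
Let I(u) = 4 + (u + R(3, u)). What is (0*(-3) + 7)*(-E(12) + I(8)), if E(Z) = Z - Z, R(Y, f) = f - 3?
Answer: 119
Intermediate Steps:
R(Y, f) = -3 + f
I(u) = 1 + 2*u (I(u) = 4 + (u + (-3 + u)) = 4 + (-3 + 2*u) = 1 + 2*u)
E(Z) = 0
(0*(-3) + 7)*(-E(12) + I(8)) = (0*(-3) + 7)*(-1*0 + (1 + 2*8)) = (0 + 7)*(0 + (1 + 16)) = 7*(0 + 17) = 7*17 = 119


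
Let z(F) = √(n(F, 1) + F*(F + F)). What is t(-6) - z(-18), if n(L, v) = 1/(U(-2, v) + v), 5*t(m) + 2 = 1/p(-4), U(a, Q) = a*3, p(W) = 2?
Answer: -3/10 - √16195/5 ≈ -25.752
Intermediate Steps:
U(a, Q) = 3*a
t(m) = -3/10 (t(m) = -⅖ + (⅕)/2 = -⅖ + (⅕)*(½) = -⅖ + ⅒ = -3/10)
n(L, v) = 1/(-6 + v) (n(L, v) = 1/(3*(-2) + v) = 1/(-6 + v))
z(F) = √(-⅕ + 2*F²) (z(F) = √(1/(-6 + 1) + F*(F + F)) = √(1/(-5) + F*(2*F)) = √(-⅕ + 2*F²))
t(-6) - z(-18) = -3/10 - √(-5 + 50*(-18)²)/5 = -3/10 - √(-5 + 50*324)/5 = -3/10 - √(-5 + 16200)/5 = -3/10 - √16195/5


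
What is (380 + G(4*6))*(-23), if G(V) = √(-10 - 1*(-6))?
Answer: -8740 - 46*I ≈ -8740.0 - 46.0*I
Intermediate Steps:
G(V) = 2*I (G(V) = √(-10 + 6) = √(-4) = 2*I)
(380 + G(4*6))*(-23) = (380 + 2*I)*(-23) = -8740 - 46*I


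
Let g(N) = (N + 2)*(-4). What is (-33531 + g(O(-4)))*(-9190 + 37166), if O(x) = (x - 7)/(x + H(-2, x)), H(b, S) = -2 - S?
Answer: -938902536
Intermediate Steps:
O(x) = 7/2 - x/2 (O(x) = (x - 7)/(x + (-2 - x)) = (-7 + x)/(-2) = (-7 + x)*(-½) = 7/2 - x/2)
g(N) = -8 - 4*N (g(N) = (2 + N)*(-4) = -8 - 4*N)
(-33531 + g(O(-4)))*(-9190 + 37166) = (-33531 + (-8 - 4*(7/2 - ½*(-4))))*(-9190 + 37166) = (-33531 + (-8 - 4*(7/2 + 2)))*27976 = (-33531 + (-8 - 4*11/2))*27976 = (-33531 + (-8 - 22))*27976 = (-33531 - 30)*27976 = -33561*27976 = -938902536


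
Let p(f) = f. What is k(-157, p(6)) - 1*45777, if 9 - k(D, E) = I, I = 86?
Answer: -45854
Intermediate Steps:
k(D, E) = -77 (k(D, E) = 9 - 1*86 = 9 - 86 = -77)
k(-157, p(6)) - 1*45777 = -77 - 1*45777 = -77 - 45777 = -45854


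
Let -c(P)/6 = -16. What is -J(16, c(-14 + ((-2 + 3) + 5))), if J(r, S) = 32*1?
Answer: -32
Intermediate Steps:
c(P) = 96 (c(P) = -6*(-16) = 96)
J(r, S) = 32
-J(16, c(-14 + ((-2 + 3) + 5))) = -1*32 = -32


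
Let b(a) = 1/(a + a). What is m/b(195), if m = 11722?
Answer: 4571580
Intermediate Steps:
b(a) = 1/(2*a)
m/b(195) = 11722/(((½)/195)) = 11722/(((½)*(1/195))) = 11722/(1/390) = 11722*390 = 4571580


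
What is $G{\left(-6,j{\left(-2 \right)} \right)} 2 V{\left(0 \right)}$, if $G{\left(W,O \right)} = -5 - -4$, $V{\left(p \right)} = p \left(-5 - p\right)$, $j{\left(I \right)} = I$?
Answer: $0$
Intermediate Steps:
$G{\left(W,O \right)} = -1$ ($G{\left(W,O \right)} = -5 + 4 = -1$)
$G{\left(-6,j{\left(-2 \right)} \right)} 2 V{\left(0 \right)} = \left(-1\right) 2 \left(\left(-1\right) 0 \left(5 + 0\right)\right) = - 2 \left(\left(-1\right) 0 \cdot 5\right) = \left(-2\right) 0 = 0$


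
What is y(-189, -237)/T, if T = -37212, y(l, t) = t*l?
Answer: -2133/1772 ≈ -1.2037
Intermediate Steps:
y(l, t) = l*t
y(-189, -237)/T = -189*(-237)/(-37212) = 44793*(-1/37212) = -2133/1772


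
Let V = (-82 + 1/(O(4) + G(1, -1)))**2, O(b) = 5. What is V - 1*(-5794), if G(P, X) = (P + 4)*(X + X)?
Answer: 313771/25 ≈ 12551.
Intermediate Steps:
G(P, X) = 2*X*(4 + P) (G(P, X) = (4 + P)*(2*X) = 2*X*(4 + P))
V = 168921/25 (V = (-82 + 1/(5 + 2*(-1)*(4 + 1)))**2 = (-82 + 1/(5 + 2*(-1)*5))**2 = (-82 + 1/(5 - 10))**2 = (-82 + 1/(-5))**2 = (-82 - 1/5)**2 = (-411/5)**2 = 168921/25 ≈ 6756.8)
V - 1*(-5794) = 168921/25 - 1*(-5794) = 168921/25 + 5794 = 313771/25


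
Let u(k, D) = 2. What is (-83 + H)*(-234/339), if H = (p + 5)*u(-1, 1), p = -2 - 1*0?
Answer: 6006/113 ≈ 53.150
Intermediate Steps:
p = -2 (p = -2 + 0 = -2)
H = 6 (H = (-2 + 5)*2 = 3*2 = 6)
(-83 + H)*(-234/339) = (-83 + 6)*(-234/339) = -(-18018)/339 = -77*(-78/113) = 6006/113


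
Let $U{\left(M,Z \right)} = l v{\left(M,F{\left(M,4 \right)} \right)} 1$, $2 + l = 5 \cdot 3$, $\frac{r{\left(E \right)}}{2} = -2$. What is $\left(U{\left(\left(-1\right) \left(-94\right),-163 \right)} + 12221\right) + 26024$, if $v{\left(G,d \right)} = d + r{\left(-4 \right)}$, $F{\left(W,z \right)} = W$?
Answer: $39415$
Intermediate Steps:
$r{\left(E \right)} = -4$ ($r{\left(E \right)} = 2 \left(-2\right) = -4$)
$v{\left(G,d \right)} = -4 + d$ ($v{\left(G,d \right)} = d - 4 = -4 + d$)
$l = 13$ ($l = -2 + 5 \cdot 3 = -2 + 15 = 13$)
$U{\left(M,Z \right)} = -52 + 13 M$ ($U{\left(M,Z \right)} = 13 \left(-4 + M\right) 1 = \left(-52 + 13 M\right) 1 = -52 + 13 M$)
$\left(U{\left(\left(-1\right) \left(-94\right),-163 \right)} + 12221\right) + 26024 = \left(\left(-52 + 13 \left(\left(-1\right) \left(-94\right)\right)\right) + 12221\right) + 26024 = \left(\left(-52 + 13 \cdot 94\right) + 12221\right) + 26024 = \left(\left(-52 + 1222\right) + 12221\right) + 26024 = \left(1170 + 12221\right) + 26024 = 13391 + 26024 = 39415$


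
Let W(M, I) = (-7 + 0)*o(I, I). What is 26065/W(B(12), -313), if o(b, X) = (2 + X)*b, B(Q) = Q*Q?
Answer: -26065/681401 ≈ -0.038252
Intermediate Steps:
B(Q) = Q²
o(b, X) = b*(2 + X)
W(M, I) = -7*I*(2 + I) (W(M, I) = (-7 + 0)*(I*(2 + I)) = -7*I*(2 + I))
26065/W(B(12), -313) = 26065/((-7*(-313)*(2 - 313))) = 26065/((-7*(-313)*(-311))) = 26065/(-681401) = 26065*(-1/681401) = -26065/681401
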